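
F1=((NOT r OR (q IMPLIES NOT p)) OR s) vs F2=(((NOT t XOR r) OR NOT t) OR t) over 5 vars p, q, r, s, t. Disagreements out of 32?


F1 = ((NOT r OR (q IMPLIES NOT p)) OR s)
F2 = (((NOT t XOR r) OR NOT t) OR t)
Evaluate both on each of 32 rows (bits = p,q,r,s,t):
  row 0 [00000]: F1=1 F2=1 -> 0
  row 1 [00001]: F1=1 F2=1 -> 0
  row 2 [00010]: F1=1 F2=1 -> 0
  row 3 [00011]: F1=1 F2=1 -> 0
  row 4 [00100]: F1=1 F2=1 -> 0
  row 5 [00101]: F1=1 F2=1 -> 0
  row 6 [00110]: F1=1 F2=1 -> 0
  row 7 [00111]: F1=1 F2=1 -> 0
  row 8 [01000]: F1=1 F2=1 -> 0
  row 9 [01001]: F1=1 F2=1 -> 0
  row 10 [01010]: F1=1 F2=1 -> 0
  row 11 [01011]: F1=1 F2=1 -> 0
  row 12 [01100]: F1=1 F2=1 -> 0
  row 13 [01101]: F1=1 F2=1 -> 0
  row 14 [01110]: F1=1 F2=1 -> 0
  row 15 [01111]: F1=1 F2=1 -> 0
  row 16 [10000]: F1=1 F2=1 -> 0
  row 17 [10001]: F1=1 F2=1 -> 0
  row 18 [10010]: F1=1 F2=1 -> 0
  row 19 [10011]: F1=1 F2=1 -> 0
  row 20 [10100]: F1=1 F2=1 -> 0
  row 21 [10101]: F1=1 F2=1 -> 0
  row 22 [10110]: F1=1 F2=1 -> 0
  row 23 [10111]: F1=1 F2=1 -> 0
  row 24 [11000]: F1=1 F2=1 -> 0
  row 25 [11001]: F1=1 F2=1 -> 0
  row 26 [11010]: F1=1 F2=1 -> 0
  row 27 [11011]: F1=1 F2=1 -> 0
  row 28 [11100]: F1=0 F2=1 (differ) -> 1
  row 29 [11101]: F1=0 F2=1 (differ) -> 1
  row 30 [11110]: F1=1 F2=1 -> 0
  row 31 [11111]: F1=1 F2=1 -> 0
Full result column, 8 rows per line (p,q fixed per line; r,s,t runs 000..111 left to right):
  rows 0-7 [p,q=00]: 00000000  (ones: 0)
  rows 8-15 [p,q=01]: 00000000  (ones: 0)
  rows 16-23 [p,q=10]: 00000000  (ones: 0)
  rows 24-31 [p,q=11]: 00001100  (ones: 2)
Disagreements = 0+0+0+2 = 2

2


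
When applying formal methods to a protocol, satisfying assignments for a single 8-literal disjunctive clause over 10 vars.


Step 1: Total=2^10=1024
Step 2: Unsat when all 8 false: 2^2=4
Step 3: Sat=1024-4=1020

1020


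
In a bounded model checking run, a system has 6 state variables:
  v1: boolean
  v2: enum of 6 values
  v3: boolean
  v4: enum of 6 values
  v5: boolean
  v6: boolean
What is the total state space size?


State space = product of domain sizes of all variables.
Domain sizes:
  v1 (boolean): 2
  v2 (enum of 6 values): 6
  v3 (boolean): 2
  v4 (enum of 6 values): 6
  v5 (boolean): 2
  v6 (boolean): 2
Product = 2 * 6 * 2 * 6 * 2 * 2 = 576

576


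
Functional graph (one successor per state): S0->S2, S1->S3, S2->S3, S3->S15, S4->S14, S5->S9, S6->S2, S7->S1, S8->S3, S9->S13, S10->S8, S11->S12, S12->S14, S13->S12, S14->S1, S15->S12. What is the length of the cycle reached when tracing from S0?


Trace from S0 until a state repeats:
  S0 -> S2 -> S3 -> S15 -> S12 -> S14 -> S1 -> S3
S3 first seen at step 2, revisited at step 7.
Cycle length = 7 - 2 = 5

5


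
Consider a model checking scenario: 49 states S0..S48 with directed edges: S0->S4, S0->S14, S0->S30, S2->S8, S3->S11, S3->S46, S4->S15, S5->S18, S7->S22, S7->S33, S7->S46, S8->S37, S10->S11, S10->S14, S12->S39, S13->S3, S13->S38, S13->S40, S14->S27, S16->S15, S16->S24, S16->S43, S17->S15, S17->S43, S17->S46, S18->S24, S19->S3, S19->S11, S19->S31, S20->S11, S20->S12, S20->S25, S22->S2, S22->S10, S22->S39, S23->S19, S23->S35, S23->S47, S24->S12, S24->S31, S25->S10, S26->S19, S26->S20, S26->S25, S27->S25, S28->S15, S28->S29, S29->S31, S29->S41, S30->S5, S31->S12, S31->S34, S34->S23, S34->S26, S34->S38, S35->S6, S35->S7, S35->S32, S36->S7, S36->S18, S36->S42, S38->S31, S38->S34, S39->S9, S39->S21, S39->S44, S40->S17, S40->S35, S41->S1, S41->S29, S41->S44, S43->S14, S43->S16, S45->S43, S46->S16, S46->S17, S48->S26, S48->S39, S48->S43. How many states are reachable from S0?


BFS from S0:
  layer 0: {S0}
  layer 1: {S4, S14, S30}
  layer 2: {S5, S15, S27}
  layer 3: {S18, S25}
  layer 4: {S10, S24}
  layer 5: {S11, S12, S31}
  layer 6: {S34, S39}
  layer 7: {S9, S21, S23, S26, S38, S44}
  layer 8: {S19, S20, S35, S47}
  layer 9: {S3, S6, S7, S32}
  layer 10: {S22, S33, S46}
  layer 11: {S2, S16, S17}
  layer 12: {S8, S43}
  layer 13: {S37}
Reachable set: {S0, S2, S3, S4, S5, S6, S7, S8, S9, S10, S11, S12, S14, S15, S16, S17, S18, S19, S20, S21, S22, S23, S24, S25, S26, S27, S30, S31, S32, S33, S34, S35, S37, S38, S39, S43, S44, S46, S47}
Count = 39

39


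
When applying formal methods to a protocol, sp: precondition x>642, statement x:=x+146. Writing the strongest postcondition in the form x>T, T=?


Formula: sp(P, x:=E) = exists old_x. (x = E[old_x/x]) AND P[old_x/x] (old_x is the value of x before the assignment; eliminate old_x by solving x = E[old_x/x] for old_x)
Step 1: Precondition P: x>642, i.e. old_x > 642
Step 2: Assignment gives x = old_x + 146, so old_x = x - 146
Step 3: Substitute into P: x - 146 > 642
Step 4: Simplify: x > 642+146 = 788

788


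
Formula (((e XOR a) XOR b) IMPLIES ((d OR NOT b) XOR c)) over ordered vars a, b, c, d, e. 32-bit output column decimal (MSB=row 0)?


Formula: (((e XOR a) XOR b) IMPLIES ((d OR NOT b) XOR c)) over a, b, c, d, e (32 rows)
Evaluate each row (bits = a,b,c,d,e, MSB first):
  row 0 [00000]: (((0 XOR 0) XOR 0) IMPLIES ((0 OR NOT 0) XOR 0)) -> 1
  row 1 [00001]: (((1 XOR 0) XOR 0) IMPLIES ((0 OR NOT 0) XOR 0)) -> 1
  row 2 [00010]: (((0 XOR 0) XOR 0) IMPLIES ((1 OR NOT 0) XOR 0)) -> 1
  row 3 [00011]: (((1 XOR 0) XOR 0) IMPLIES ((1 OR NOT 0) XOR 0)) -> 1
  row 4 [00100]: (((0 XOR 0) XOR 0) IMPLIES ((0 OR NOT 0) XOR 1)) -> 1
  row 5 [00101]: (((1 XOR 0) XOR 0) IMPLIES ((0 OR NOT 0) XOR 1)) -> 0
  row 6 [00110]: (((0 XOR 0) XOR 0) IMPLIES ((1 OR NOT 0) XOR 1)) -> 1
  row 7 [00111]: (((1 XOR 0) XOR 0) IMPLIES ((1 OR NOT 0) XOR 1)) -> 0
  row 8 [01000]: (((0 XOR 0) XOR 1) IMPLIES ((0 OR NOT 1) XOR 0)) -> 0
  row 9 [01001]: (((1 XOR 0) XOR 1) IMPLIES ((0 OR NOT 1) XOR 0)) -> 1
  row 10 [01010]: (((0 XOR 0) XOR 1) IMPLIES ((1 OR NOT 1) XOR 0)) -> 1
  row 11 [01011]: (((1 XOR 0) XOR 1) IMPLIES ((1 OR NOT 1) XOR 0)) -> 1
  row 12 [01100]: (((0 XOR 0) XOR 1) IMPLIES ((0 OR NOT 1) XOR 1)) -> 1
  row 13 [01101]: (((1 XOR 0) XOR 1) IMPLIES ((0 OR NOT 1) XOR 1)) -> 1
  row 14 [01110]: (((0 XOR 0) XOR 1) IMPLIES ((1 OR NOT 1) XOR 1)) -> 0
  row 15 [01111]: (((1 XOR 0) XOR 1) IMPLIES ((1 OR NOT 1) XOR 1)) -> 1
  row 16 [10000]: (((0 XOR 1) XOR 0) IMPLIES ((0 OR NOT 0) XOR 0)) -> 1
  row 17 [10001]: (((1 XOR 1) XOR 0) IMPLIES ((0 OR NOT 0) XOR 0)) -> 1
  row 18 [10010]: (((0 XOR 1) XOR 0) IMPLIES ((1 OR NOT 0) XOR 0)) -> 1
  row 19 [10011]: (((1 XOR 1) XOR 0) IMPLIES ((1 OR NOT 0) XOR 0)) -> 1
  row 20 [10100]: (((0 XOR 1) XOR 0) IMPLIES ((0 OR NOT 0) XOR 1)) -> 0
  row 21 [10101]: (((1 XOR 1) XOR 0) IMPLIES ((0 OR NOT 0) XOR 1)) -> 1
  row 22 [10110]: (((0 XOR 1) XOR 0) IMPLIES ((1 OR NOT 0) XOR 1)) -> 0
  row 23 [10111]: (((1 XOR 1) XOR 0) IMPLIES ((1 OR NOT 0) XOR 1)) -> 1
  row 24 [11000]: (((0 XOR 1) XOR 1) IMPLIES ((0 OR NOT 1) XOR 0)) -> 1
  row 25 [11001]: (((1 XOR 1) XOR 1) IMPLIES ((0 OR NOT 1) XOR 0)) -> 0
  row 26 [11010]: (((0 XOR 1) XOR 1) IMPLIES ((1 OR NOT 1) XOR 0)) -> 1
  row 27 [11011]: (((1 XOR 1) XOR 1) IMPLIES ((1 OR NOT 1) XOR 0)) -> 1
  row 28 [11100]: (((0 XOR 1) XOR 1) IMPLIES ((0 OR NOT 1) XOR 1)) -> 1
  row 29 [11101]: (((1 XOR 1) XOR 1) IMPLIES ((0 OR NOT 1) XOR 1)) -> 1
  row 30 [11110]: (((0 XOR 1) XOR 1) IMPLIES ((1 OR NOT 1) XOR 1)) -> 1
  row 31 [11111]: (((1 XOR 1) XOR 1) IMPLIES ((1 OR NOT 1) XOR 1)) -> 0
Full result column, 4 rows per line (a,b,c fixed per line; d,e runs 00..11 left to right):
  rows 0-3 [a,b,c=000]: 1111  = hex F
  rows 4-7 [a,b,c=001]: 1010  = hex A
  rows 8-11 [a,b,c=010]: 0111  = hex 7
  rows 12-15 [a,b,c=011]: 1101  = hex D
  rows 16-19 [a,b,c=100]: 1111  = hex F
  rows 20-23 [a,b,c=101]: 0101  = hex 5
  rows 24-27 [a,b,c=110]: 1011  = hex B
  rows 28-31 [a,b,c=111]: 1110  = hex E
Output column (row 0 .. row 31) = 11111010011111011111010110111110
Output column grouped in 4s = 1111 1010 0111 1101 1111 0101 1011 1110 = 0xFA7DF5BE
Convert to decimal digit by digit (value = value*16 + digit):
  F -> 15
  15*16 + 10 (A) = 250
  250*16 + 7 = 4007
  4007*16 + 13 (D) = 64125
  64125*16 + 15 (F) = 1026015
  1026015*16 + 5 = 16416245
  16416245*16 + 11 (B) = 262659931
  262659931*16 + 14 (E) = 4202558910
Decimal = 4202558910

4202558910


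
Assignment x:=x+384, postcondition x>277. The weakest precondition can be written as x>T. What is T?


Formula: wp(x:=E, P) = P[E/x] (substitute E for x in postcondition)
Step 1: Postcondition: x>277
Step 2: Substitute x+384 for x: x+384>277
Step 3: Solve for x: x > 277-384 = -107

-107


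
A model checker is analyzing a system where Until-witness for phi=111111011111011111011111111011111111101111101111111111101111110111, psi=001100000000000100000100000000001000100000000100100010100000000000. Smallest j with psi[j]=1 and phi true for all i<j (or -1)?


(phi U psi) at 0: need smallest j with psi[j]=1 and phi[i]=1 for all i in [0,j).
Scan from step 0:
  step 0: phi=1, psi=0 -> continue
  step 1: phi=1, psi=0 -> continue
  step 2: psi=1 and phi held for [0,2) -> witness found
Witness step = 2

2


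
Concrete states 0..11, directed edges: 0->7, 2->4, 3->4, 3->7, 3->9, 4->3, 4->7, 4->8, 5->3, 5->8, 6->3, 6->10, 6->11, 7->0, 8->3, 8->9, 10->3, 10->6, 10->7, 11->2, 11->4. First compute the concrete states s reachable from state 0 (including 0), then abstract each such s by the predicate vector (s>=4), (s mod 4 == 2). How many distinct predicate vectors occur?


BFS from 0:
Concrete reachable: {0, 7}
Abstract via predicates (s>=4), (s mod 4 == 2):
  (0,0) <- {0}
  (1,0) <- {7}
Distinct abstract states = 2

2


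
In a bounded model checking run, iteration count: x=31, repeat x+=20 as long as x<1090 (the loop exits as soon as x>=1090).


Step 1: x goes from 31 toward 1090 by 20; the body runs while x<1090, so iterations = ceil((bound-start)/step)
Step 2: Distance=1059
Step 3: ceil(1059/20)=53

53


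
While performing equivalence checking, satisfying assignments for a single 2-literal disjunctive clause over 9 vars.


Step 1: Total=2^9=512
Step 2: Unsat when all 2 false: 2^7=128
Step 3: Sat=512-128=384

384


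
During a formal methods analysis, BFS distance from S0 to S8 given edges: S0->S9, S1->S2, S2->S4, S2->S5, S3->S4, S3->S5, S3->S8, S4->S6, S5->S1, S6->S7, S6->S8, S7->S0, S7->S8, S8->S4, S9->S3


BFS layer-by-layer from S0:
  dist 0: {S0}
  dist 1: {S9}
  dist 2: {S3}
  dist 3: {S4, S5, S8}
  -> S8 reached at distance 3
Shortest path length = 3

3


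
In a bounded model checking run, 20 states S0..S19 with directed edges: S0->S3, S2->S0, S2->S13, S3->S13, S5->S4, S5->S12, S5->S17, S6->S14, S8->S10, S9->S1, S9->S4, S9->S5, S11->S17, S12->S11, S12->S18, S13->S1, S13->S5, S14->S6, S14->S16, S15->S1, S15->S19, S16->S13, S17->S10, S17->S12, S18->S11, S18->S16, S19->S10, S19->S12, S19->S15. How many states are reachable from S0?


BFS from S0:
  layer 0: {S0}
  layer 1: {S3}
  layer 2: {S13}
  layer 3: {S1, S5}
  layer 4: {S4, S12, S17}
  layer 5: {S10, S11, S18}
  layer 6: {S16}
Reachable set: {S0, S1, S3, S4, S5, S10, S11, S12, S13, S16, S17, S18}
Count = 12

12


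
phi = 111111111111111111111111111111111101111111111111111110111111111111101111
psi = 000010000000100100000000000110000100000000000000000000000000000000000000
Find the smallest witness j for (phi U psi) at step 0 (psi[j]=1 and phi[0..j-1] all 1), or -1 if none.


(phi U psi) at 0: need smallest j with psi[j]=1 and phi[i]=1 for all i in [0,j).
Scan from step 0:
  step 0: phi=1, psi=0 -> continue
  step 1: phi=1, psi=0 -> continue
  step 2: phi=1, psi=0 -> continue
  step 3: phi=1, psi=0 -> continue
  step 4: psi=1 and phi held for [0,4) -> witness found
Witness step = 4

4


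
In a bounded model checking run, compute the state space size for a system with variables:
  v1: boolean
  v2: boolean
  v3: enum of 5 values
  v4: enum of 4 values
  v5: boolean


State space = product of domain sizes of all variables.
Domain sizes:
  v1 (boolean): 2
  v2 (boolean): 2
  v3 (enum of 5 values): 5
  v4 (enum of 4 values): 4
  v5 (boolean): 2
Product = 2 * 2 * 5 * 4 * 2 = 160

160


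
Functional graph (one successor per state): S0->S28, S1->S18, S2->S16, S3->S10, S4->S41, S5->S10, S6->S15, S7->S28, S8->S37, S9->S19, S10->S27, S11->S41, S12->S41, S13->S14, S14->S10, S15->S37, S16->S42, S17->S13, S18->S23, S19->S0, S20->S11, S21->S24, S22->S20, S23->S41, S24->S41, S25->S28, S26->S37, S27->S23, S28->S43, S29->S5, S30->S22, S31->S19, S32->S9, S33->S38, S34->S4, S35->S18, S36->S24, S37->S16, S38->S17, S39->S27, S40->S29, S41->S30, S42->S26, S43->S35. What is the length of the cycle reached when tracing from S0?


Trace from S0 until a state repeats:
  S0 -> S28 -> S43 -> S35 -> S18 -> S23 -> S41 -> S30 -> S22 -> S20 -> S11 -> S41
S41 first seen at step 6, revisited at step 11.
Cycle length = 11 - 6 = 5

5


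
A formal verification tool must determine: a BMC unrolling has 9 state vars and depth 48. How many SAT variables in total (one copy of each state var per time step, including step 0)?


BMC unrolls to depth k, creating one copy of each state var for steps 0..k.
Step count = 48 + 1 = 49 (steps 0 through 48)
Vars per step = 9
Total = 9 * 49 = 441

441


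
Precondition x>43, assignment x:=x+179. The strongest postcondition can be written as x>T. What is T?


Formula: sp(P, x:=E) = exists old_x. (x = E[old_x/x]) AND P[old_x/x] (old_x is the value of x before the assignment; eliminate old_x by solving x = E[old_x/x] for old_x)
Step 1: Precondition P: x>43, i.e. old_x > 43
Step 2: Assignment gives x = old_x + 179, so old_x = x - 179
Step 3: Substitute into P: x - 179 > 43
Step 4: Simplify: x > 43+179 = 222

222


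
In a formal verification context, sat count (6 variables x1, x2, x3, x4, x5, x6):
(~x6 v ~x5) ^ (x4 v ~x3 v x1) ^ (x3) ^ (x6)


CNF with 4 clauses over 6 vars (64 assignments).
An assignment satisfies CNF iff every clause has >=1 true literal.
Check each row (bits = x1,x2,x3,x4,x5,x6; clause T/F shown):
  row 0 [000000]: clauses=TTFF -> 0
  row 1 [000001]: clauses=TTFT -> 0
  row 2 [000010]: clauses=TTFF -> 0
  row 3 [000011]: clauses=FTFT -> 0
  row 4 [000100]: clauses=TTFF -> 0
  (every remaining row is evaluated the same way; all 64 results are listed next)
Full result column, 8 rows per line (x1,x2,x3 fixed per line; x4,x5,x6 runs 000..111 left to right):
  rows 0-7 [x1,x2,x3=000]: 00000000  (ones: 0)
  rows 8-15 [x1,x2,x3=001]: 00000100  (ones: 1)
  rows 16-23 [x1,x2,x3=010]: 00000000  (ones: 0)
  rows 24-31 [x1,x2,x3=011]: 00000100  (ones: 1)
  rows 32-39 [x1,x2,x3=100]: 00000000  (ones: 0)
  rows 40-47 [x1,x2,x3=101]: 01000100  (ones: 2)
  rows 48-55 [x1,x2,x3=110]: 00000000  (ones: 0)
  rows 56-63 [x1,x2,x3=111]: 01000100  (ones: 2)
Satisfying assignments = 0+1+0+1+0+2+0+2 = 6

6


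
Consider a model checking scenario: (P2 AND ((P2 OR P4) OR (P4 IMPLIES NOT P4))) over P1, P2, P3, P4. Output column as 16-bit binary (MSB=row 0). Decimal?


Formula: (P2 AND ((P2 OR P4) OR (P4 IMPLIES NOT P4))) over P1, P2, P3, P4 (16 rows)
Evaluate each row (bits = P1,P2,P3,P4, MSB first):
  row 0 [0000]: (0 AND ((0 OR 0) OR (0 IMPLIES NOT 0))) -> 0
  row 1 [0001]: (0 AND ((0 OR 1) OR (1 IMPLIES NOT 1))) -> 0
  row 2 [0010]: (0 AND ((0 OR 0) OR (0 IMPLIES NOT 0))) -> 0
  row 3 [0011]: (0 AND ((0 OR 1) OR (1 IMPLIES NOT 1))) -> 0
  row 4 [0100]: (1 AND ((1 OR 0) OR (0 IMPLIES NOT 0))) -> 1
  row 5 [0101]: (1 AND ((1 OR 1) OR (1 IMPLIES NOT 1))) -> 1
  row 6 [0110]: (1 AND ((1 OR 0) OR (0 IMPLIES NOT 0))) -> 1
  row 7 [0111]: (1 AND ((1 OR 1) OR (1 IMPLIES NOT 1))) -> 1
  row 8 [1000]: (0 AND ((0 OR 0) OR (0 IMPLIES NOT 0))) -> 0
  row 9 [1001]: (0 AND ((0 OR 1) OR (1 IMPLIES NOT 1))) -> 0
  row 10 [1010]: (0 AND ((0 OR 0) OR (0 IMPLIES NOT 0))) -> 0
  row 11 [1011]: (0 AND ((0 OR 1) OR (1 IMPLIES NOT 1))) -> 0
  row 12 [1100]: (1 AND ((1 OR 0) OR (0 IMPLIES NOT 0))) -> 1
  row 13 [1101]: (1 AND ((1 OR 1) OR (1 IMPLIES NOT 1))) -> 1
  row 14 [1110]: (1 AND ((1 OR 0) OR (0 IMPLIES NOT 0))) -> 1
  row 15 [1111]: (1 AND ((1 OR 1) OR (1 IMPLIES NOT 1))) -> 1
Full result column, 4 rows per line (P1,P2 fixed per line; P3,P4 runs 00..11 left to right):
  rows 0-3 [P1,P2=00]: 0000  = hex 0
  rows 4-7 [P1,P2=01]: 1111  = hex F
  rows 8-11 [P1,P2=10]: 0000  = hex 0
  rows 12-15 [P1,P2=11]: 1111  = hex F
Output column (row 0 .. row 15) = 0000111100001111
Output column grouped in 4s = 0000 1111 0000 1111 = 0x0F0F
Convert to decimal digit by digit (value = value*16 + digit):
  0 -> 0
  0*16 + 15 (F) = 15
  15*16 + 0 = 240
  240*16 + 15 (F) = 3855
Decimal = 3855

3855


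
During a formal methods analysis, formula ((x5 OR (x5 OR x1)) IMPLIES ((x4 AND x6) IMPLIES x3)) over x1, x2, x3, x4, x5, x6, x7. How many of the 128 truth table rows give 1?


Formula: ((x5 OR (x5 OR x1)) IMPLIES ((x4 AND x6) IMPLIES x3)) over 7 vars (128 rows)
Evaluate each row (x1, x2, x3, x4, x5, x6, x7 as bits, MSB first):
  row 0 [0000000]: ((0 OR (0 OR 0)) IMPLIES ((0 AND 0) IMPLIES 0)) -> 1
  row 1 [0000001]: ((0 OR (0 OR 0)) IMPLIES ((0 AND 0) IMPLIES 0)) -> 1
  row 2 [0000010]: ((0 OR (0 OR 0)) IMPLIES ((0 AND 1) IMPLIES 0)) -> 1
  row 3 [0000011]: ((0 OR (0 OR 0)) IMPLIES ((0 AND 1) IMPLIES 0)) -> 1
  row 4 [0000100]: ((1 OR (1 OR 0)) IMPLIES ((0 AND 0) IMPLIES 0)) -> 1
  (every remaining row is evaluated the same way; all 128 results are listed next)
Full result column, 8 rows per line (x1,x2,x3,x4 fixed per line; x5,x6,x7 runs 000..111 left to right):
  rows 0-7 [x1,x2,x3,x4=0000]: 11111111  (ones: 8)
  rows 8-15 [x1,x2,x3,x4=0001]: 11111100  (ones: 6)
  rows 16-23 [x1,x2,x3,x4=0010]: 11111111  (ones: 8)
  rows 24-31 [x1,x2,x3,x4=0011]: 11111111  (ones: 8)
  rows 32-39 [x1,x2,x3,x4=0100]: 11111111  (ones: 8)
  rows 40-47 [x1,x2,x3,x4=0101]: 11111100  (ones: 6)
  rows 48-55 [x1,x2,x3,x4=0110]: 11111111  (ones: 8)
  rows 56-63 [x1,x2,x3,x4=0111]: 11111111  (ones: 8)
  rows 64-71 [x1,x2,x3,x4=1000]: 11111111  (ones: 8)
  rows 72-79 [x1,x2,x3,x4=1001]: 11001100  (ones: 4)
  rows 80-87 [x1,x2,x3,x4=1010]: 11111111  (ones: 8)
  rows 88-95 [x1,x2,x3,x4=1011]: 11111111  (ones: 8)
  rows 96-103 [x1,x2,x3,x4=1100]: 11111111  (ones: 8)
  rows 104-111 [x1,x2,x3,x4=1101]: 11001100  (ones: 4)
  rows 112-119 [x1,x2,x3,x4=1110]: 11111111  (ones: 8)
  rows 120-127 [x1,x2,x3,x4=1111]: 11111111  (ones: 8)
Count of 1-rows = 8+6+8+8+8+6+8+8+8+4+8+8+8+4+8+8 = 116

116


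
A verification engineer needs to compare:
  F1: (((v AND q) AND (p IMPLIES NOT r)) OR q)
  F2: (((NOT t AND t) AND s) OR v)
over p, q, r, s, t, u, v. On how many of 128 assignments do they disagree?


F1 = (((v AND q) AND (p IMPLIES NOT r)) OR q)
F2 = (((NOT t AND t) AND s) OR v)
Evaluate both on each of 128 rows (bits = p,q,r,s,t,u,v):
  row 0 [0000000]: F1=0 F2=0 -> 0
  row 1 [0000001]: F1=0 F2=1 (differ) -> 1
  row 2 [0000010]: F1=0 F2=0 -> 0
  row 3 [0000011]: F1=0 F2=1 (differ) -> 1
  row 4 [0000100]: F1=0 F2=0 -> 0
  (every remaining row is evaluated the same way; all 128 results are listed next)
Full result column, 8 rows per line (p,q,r,s fixed per line; t,u,v runs 000..111 left to right):
  rows 0-7 [p,q,r,s=0000]: 01010101  (ones: 4)
  rows 8-15 [p,q,r,s=0001]: 01010101  (ones: 4)
  rows 16-23 [p,q,r,s=0010]: 01010101  (ones: 4)
  rows 24-31 [p,q,r,s=0011]: 01010101  (ones: 4)
  rows 32-39 [p,q,r,s=0100]: 10101010  (ones: 4)
  rows 40-47 [p,q,r,s=0101]: 10101010  (ones: 4)
  rows 48-55 [p,q,r,s=0110]: 10101010  (ones: 4)
  rows 56-63 [p,q,r,s=0111]: 10101010  (ones: 4)
  rows 64-71 [p,q,r,s=1000]: 01010101  (ones: 4)
  rows 72-79 [p,q,r,s=1001]: 01010101  (ones: 4)
  rows 80-87 [p,q,r,s=1010]: 01010101  (ones: 4)
  rows 88-95 [p,q,r,s=1011]: 01010101  (ones: 4)
  rows 96-103 [p,q,r,s=1100]: 10101010  (ones: 4)
  rows 104-111 [p,q,r,s=1101]: 10101010  (ones: 4)
  rows 112-119 [p,q,r,s=1110]: 10101010  (ones: 4)
  rows 120-127 [p,q,r,s=1111]: 10101010  (ones: 4)
Disagreements = 4+4+4+4+4+4+4+4+4+4+4+4+4+4+4+4 = 64

64


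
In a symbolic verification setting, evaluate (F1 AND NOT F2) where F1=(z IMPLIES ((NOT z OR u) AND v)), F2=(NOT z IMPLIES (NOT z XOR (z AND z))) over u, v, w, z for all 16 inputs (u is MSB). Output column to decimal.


F1 = (z IMPLIES ((NOT z OR u) AND v))
F2 = (NOT z IMPLIES (NOT z XOR (z AND z)))
Counterexample to F1=>F2 is where F1=1 and F2=0.
Evaluate each row (bits = u,v,w,z, MSB first):
  row 0 [0000]: F1=1 F2=1 -> F1&~F2 -> 0
  row 1 [0001]: F1=0 F2=1 -> F1&~F2 -> 0
  row 2 [0010]: F1=1 F2=1 -> F1&~F2 -> 0
  row 3 [0011]: F1=0 F2=1 -> F1&~F2 -> 0
  row 4 [0100]: F1=1 F2=1 -> F1&~F2 -> 0
  row 5 [0101]: F1=0 F2=1 -> F1&~F2 -> 0
  row 6 [0110]: F1=1 F2=1 -> F1&~F2 -> 0
  row 7 [0111]: F1=0 F2=1 -> F1&~F2 -> 0
  row 8 [1000]: F1=1 F2=1 -> F1&~F2 -> 0
  row 9 [1001]: F1=0 F2=1 -> F1&~F2 -> 0
  row 10 [1010]: F1=1 F2=1 -> F1&~F2 -> 0
  row 11 [1011]: F1=0 F2=1 -> F1&~F2 -> 0
  row 12 [1100]: F1=1 F2=1 -> F1&~F2 -> 0
  row 13 [1101]: F1=1 F2=1 -> F1&~F2 -> 0
  row 14 [1110]: F1=1 F2=1 -> F1&~F2 -> 0
  row 15 [1111]: F1=1 F2=1 -> F1&~F2 -> 0
Full result column, 4 rows per line (u,v fixed per line; w,z runs 00..11 left to right):
  rows 0-3 [u,v=00]: 0000  = hex 0
  rows 4-7 [u,v=01]: 0000  = hex 0
  rows 8-11 [u,v=10]: 0000  = hex 0
  rows 12-15 [u,v=11]: 0000  = hex 0
Counterexample vector (row 0 .. row 15) = 0000000000000000
Output column grouped in 4s = 0000 0000 0000 0000 = 0x0000
Convert to decimal digit by digit (value = value*16 + digit):
  0 -> 0
  0*16 + 0 = 0
  0*16 + 0 = 0
  0*16 + 0 = 0
Decimal = 0

0


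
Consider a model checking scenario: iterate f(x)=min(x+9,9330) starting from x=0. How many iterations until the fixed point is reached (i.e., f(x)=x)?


Step 1: x=0, cap=9330, increment=9
Step 2: x grows by 9 each step until capped at 9330; fixed point is x=9330
Step 3: iterations = ceil(9330/9) = 1037

1037


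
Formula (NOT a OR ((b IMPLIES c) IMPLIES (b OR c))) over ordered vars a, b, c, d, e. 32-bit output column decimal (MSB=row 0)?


Formula: (NOT a OR ((b IMPLIES c) IMPLIES (b OR c))) over a, b, c, d, e (32 rows)
Evaluate each row (bits = a,b,c,d,e, MSB first):
  row 0 [00000]: (NOT 0 OR ((0 IMPLIES 0) IMPLIES (0 OR 0))) -> 1
  row 1 [00001]: (NOT 0 OR ((0 IMPLIES 0) IMPLIES (0 OR 0))) -> 1
  row 2 [00010]: (NOT 0 OR ((0 IMPLIES 0) IMPLIES (0 OR 0))) -> 1
  row 3 [00011]: (NOT 0 OR ((0 IMPLIES 0) IMPLIES (0 OR 0))) -> 1
  row 4 [00100]: (NOT 0 OR ((0 IMPLIES 1) IMPLIES (0 OR 1))) -> 1
  row 5 [00101]: (NOT 0 OR ((0 IMPLIES 1) IMPLIES (0 OR 1))) -> 1
  row 6 [00110]: (NOT 0 OR ((0 IMPLIES 1) IMPLIES (0 OR 1))) -> 1
  row 7 [00111]: (NOT 0 OR ((0 IMPLIES 1) IMPLIES (0 OR 1))) -> 1
  row 8 [01000]: (NOT 0 OR ((1 IMPLIES 0) IMPLIES (1 OR 0))) -> 1
  row 9 [01001]: (NOT 0 OR ((1 IMPLIES 0) IMPLIES (1 OR 0))) -> 1
  row 10 [01010]: (NOT 0 OR ((1 IMPLIES 0) IMPLIES (1 OR 0))) -> 1
  row 11 [01011]: (NOT 0 OR ((1 IMPLIES 0) IMPLIES (1 OR 0))) -> 1
  row 12 [01100]: (NOT 0 OR ((1 IMPLIES 1) IMPLIES (1 OR 1))) -> 1
  row 13 [01101]: (NOT 0 OR ((1 IMPLIES 1) IMPLIES (1 OR 1))) -> 1
  row 14 [01110]: (NOT 0 OR ((1 IMPLIES 1) IMPLIES (1 OR 1))) -> 1
  row 15 [01111]: (NOT 0 OR ((1 IMPLIES 1) IMPLIES (1 OR 1))) -> 1
  row 16 [10000]: (NOT 1 OR ((0 IMPLIES 0) IMPLIES (0 OR 0))) -> 0
  row 17 [10001]: (NOT 1 OR ((0 IMPLIES 0) IMPLIES (0 OR 0))) -> 0
  row 18 [10010]: (NOT 1 OR ((0 IMPLIES 0) IMPLIES (0 OR 0))) -> 0
  row 19 [10011]: (NOT 1 OR ((0 IMPLIES 0) IMPLIES (0 OR 0))) -> 0
  row 20 [10100]: (NOT 1 OR ((0 IMPLIES 1) IMPLIES (0 OR 1))) -> 1
  row 21 [10101]: (NOT 1 OR ((0 IMPLIES 1) IMPLIES (0 OR 1))) -> 1
  row 22 [10110]: (NOT 1 OR ((0 IMPLIES 1) IMPLIES (0 OR 1))) -> 1
  row 23 [10111]: (NOT 1 OR ((0 IMPLIES 1) IMPLIES (0 OR 1))) -> 1
  row 24 [11000]: (NOT 1 OR ((1 IMPLIES 0) IMPLIES (1 OR 0))) -> 1
  row 25 [11001]: (NOT 1 OR ((1 IMPLIES 0) IMPLIES (1 OR 0))) -> 1
  row 26 [11010]: (NOT 1 OR ((1 IMPLIES 0) IMPLIES (1 OR 0))) -> 1
  row 27 [11011]: (NOT 1 OR ((1 IMPLIES 0) IMPLIES (1 OR 0))) -> 1
  row 28 [11100]: (NOT 1 OR ((1 IMPLIES 1) IMPLIES (1 OR 1))) -> 1
  row 29 [11101]: (NOT 1 OR ((1 IMPLIES 1) IMPLIES (1 OR 1))) -> 1
  row 30 [11110]: (NOT 1 OR ((1 IMPLIES 1) IMPLIES (1 OR 1))) -> 1
  row 31 [11111]: (NOT 1 OR ((1 IMPLIES 1) IMPLIES (1 OR 1))) -> 1
Full result column, 4 rows per line (a,b,c fixed per line; d,e runs 00..11 left to right):
  rows 0-3 [a,b,c=000]: 1111  = hex F
  rows 4-7 [a,b,c=001]: 1111  = hex F
  rows 8-11 [a,b,c=010]: 1111  = hex F
  rows 12-15 [a,b,c=011]: 1111  = hex F
  rows 16-19 [a,b,c=100]: 0000  = hex 0
  rows 20-23 [a,b,c=101]: 1111  = hex F
  rows 24-27 [a,b,c=110]: 1111  = hex F
  rows 28-31 [a,b,c=111]: 1111  = hex F
Output column (row 0 .. row 31) = 11111111111111110000111111111111
Output column grouped in 4s = 1111 1111 1111 1111 0000 1111 1111 1111 = 0xFFFF0FFF
Convert to decimal digit by digit (value = value*16 + digit):
  F -> 15
  15*16 + 15 (F) = 255
  255*16 + 15 (F) = 4095
  4095*16 + 15 (F) = 65535
  65535*16 + 0 = 1048560
  1048560*16 + 15 (F) = 16776975
  16776975*16 + 15 (F) = 268431615
  268431615*16 + 15 (F) = 4294905855
Decimal = 4294905855

4294905855


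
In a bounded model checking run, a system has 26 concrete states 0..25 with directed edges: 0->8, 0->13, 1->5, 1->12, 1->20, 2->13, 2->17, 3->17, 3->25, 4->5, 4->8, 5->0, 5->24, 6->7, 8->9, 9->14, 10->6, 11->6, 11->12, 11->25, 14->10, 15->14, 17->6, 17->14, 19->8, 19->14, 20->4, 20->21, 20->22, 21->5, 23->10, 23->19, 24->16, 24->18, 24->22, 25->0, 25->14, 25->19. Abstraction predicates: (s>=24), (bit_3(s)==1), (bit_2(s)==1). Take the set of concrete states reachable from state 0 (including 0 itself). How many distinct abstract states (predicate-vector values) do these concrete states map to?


BFS from 0:
Concrete reachable: {0, 6, 7, 8, 9, 10, 13, 14}
Abstract via predicates (s>=24), (bit_3(s)==1), (bit_2(s)==1):
  (0,0,0) <- {0}
  (0,0,1) <- {6, 7}
  (0,1,0) <- {8, 9, 10}
  (0,1,1) <- {13, 14}
Distinct abstract states = 4

4


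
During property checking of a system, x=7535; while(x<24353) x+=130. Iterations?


Step 1: x goes from 7535 toward 24353 by 130; the body runs while x<24353, so iterations = ceil((bound-start)/step)
Step 2: Distance=16818
Step 3: ceil(16818/130)=130

130


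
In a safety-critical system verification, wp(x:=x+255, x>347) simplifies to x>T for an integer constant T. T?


Formula: wp(x:=E, P) = P[E/x] (substitute E for x in postcondition)
Step 1: Postcondition: x>347
Step 2: Substitute x+255 for x: x+255>347
Step 3: Solve for x: x > 347-255 = 92

92


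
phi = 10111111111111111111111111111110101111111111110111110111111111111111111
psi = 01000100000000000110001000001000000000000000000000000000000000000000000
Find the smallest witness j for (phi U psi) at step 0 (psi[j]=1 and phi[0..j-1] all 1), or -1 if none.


(phi U psi) at 0: need smallest j with psi[j]=1 and phi[i]=1 for all i in [0,j).
Scan from step 0:
  step 0: phi=1, psi=0 -> continue
  step 1: psi=1 and phi held for [0,1) -> witness found
Witness step = 1

1


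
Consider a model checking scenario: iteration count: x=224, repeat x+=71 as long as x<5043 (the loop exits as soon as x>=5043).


Step 1: x goes from 224 toward 5043 by 71; the body runs while x<5043, so iterations = ceil((bound-start)/step)
Step 2: Distance=4819
Step 3: ceil(4819/71)=68

68


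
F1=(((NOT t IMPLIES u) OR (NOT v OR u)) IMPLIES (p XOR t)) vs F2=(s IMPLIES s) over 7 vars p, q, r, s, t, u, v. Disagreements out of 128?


F1 = (((NOT t IMPLIES u) OR (NOT v OR u)) IMPLIES (p XOR t))
F2 = (s IMPLIES s)
Evaluate both on each of 128 rows (bits = p,q,r,s,t,u,v):
  row 0 [0000000]: F1=0 F2=1 (differ) -> 1
  row 1 [0000001]: F1=1 F2=1 -> 0
  row 2 [0000010]: F1=0 F2=1 (differ) -> 1
  row 3 [0000011]: F1=0 F2=1 (differ) -> 1
  row 4 [0000100]: F1=1 F2=1 -> 0
  (every remaining row is evaluated the same way; all 128 results are listed next)
Full result column, 8 rows per line (p,q,r,s fixed per line; t,u,v runs 000..111 left to right):
  rows 0-7 [p,q,r,s=0000]: 10110000  (ones: 3)
  rows 8-15 [p,q,r,s=0001]: 10110000  (ones: 3)
  rows 16-23 [p,q,r,s=0010]: 10110000  (ones: 3)
  rows 24-31 [p,q,r,s=0011]: 10110000  (ones: 3)
  rows 32-39 [p,q,r,s=0100]: 10110000  (ones: 3)
  rows 40-47 [p,q,r,s=0101]: 10110000  (ones: 3)
  rows 48-55 [p,q,r,s=0110]: 10110000  (ones: 3)
  rows 56-63 [p,q,r,s=0111]: 10110000  (ones: 3)
  rows 64-71 [p,q,r,s=1000]: 00001111  (ones: 4)
  rows 72-79 [p,q,r,s=1001]: 00001111  (ones: 4)
  rows 80-87 [p,q,r,s=1010]: 00001111  (ones: 4)
  rows 88-95 [p,q,r,s=1011]: 00001111  (ones: 4)
  rows 96-103 [p,q,r,s=1100]: 00001111  (ones: 4)
  rows 104-111 [p,q,r,s=1101]: 00001111  (ones: 4)
  rows 112-119 [p,q,r,s=1110]: 00001111  (ones: 4)
  rows 120-127 [p,q,r,s=1111]: 00001111  (ones: 4)
Disagreements = 3+3+3+3+3+3+3+3+4+4+4+4+4+4+4+4 = 56

56


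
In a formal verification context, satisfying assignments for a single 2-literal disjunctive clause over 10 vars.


Step 1: Total=2^10=1024
Step 2: Unsat when all 2 false: 2^8=256
Step 3: Sat=1024-256=768

768


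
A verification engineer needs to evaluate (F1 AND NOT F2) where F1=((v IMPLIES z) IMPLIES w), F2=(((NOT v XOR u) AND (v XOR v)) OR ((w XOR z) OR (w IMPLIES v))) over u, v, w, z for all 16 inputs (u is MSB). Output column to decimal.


F1 = ((v IMPLIES z) IMPLIES w)
F2 = (((NOT v XOR u) AND (v XOR v)) OR ((w XOR z) OR (w IMPLIES v)))
Counterexample to F1=>F2 is where F1=1 and F2=0.
Evaluate each row (bits = u,v,w,z, MSB first):
  row 0 [0000]: F1=0 F2=1 -> F1&~F2 -> 0
  row 1 [0001]: F1=0 F2=1 -> F1&~F2 -> 0
  row 2 [0010]: F1=1 F2=1 -> F1&~F2 -> 0
  row 3 [0011]: F1=1 F2=0 -> F1&~F2 -> 1
  row 4 [0100]: F1=1 F2=1 -> F1&~F2 -> 0
  row 5 [0101]: F1=0 F2=1 -> F1&~F2 -> 0
  row 6 [0110]: F1=1 F2=1 -> F1&~F2 -> 0
  row 7 [0111]: F1=1 F2=1 -> F1&~F2 -> 0
  row 8 [1000]: F1=0 F2=1 -> F1&~F2 -> 0
  row 9 [1001]: F1=0 F2=1 -> F1&~F2 -> 0
  row 10 [1010]: F1=1 F2=1 -> F1&~F2 -> 0
  row 11 [1011]: F1=1 F2=0 -> F1&~F2 -> 1
  row 12 [1100]: F1=1 F2=1 -> F1&~F2 -> 0
  row 13 [1101]: F1=0 F2=1 -> F1&~F2 -> 0
  row 14 [1110]: F1=1 F2=1 -> F1&~F2 -> 0
  row 15 [1111]: F1=1 F2=1 -> F1&~F2 -> 0
Full result column, 4 rows per line (u,v fixed per line; w,z runs 00..11 left to right):
  rows 0-3 [u,v=00]: 0001  = hex 1
  rows 4-7 [u,v=01]: 0000  = hex 0
  rows 8-11 [u,v=10]: 0001  = hex 1
  rows 12-15 [u,v=11]: 0000  = hex 0
Counterexample vector (row 0 .. row 15) = 0001000000010000
Output column grouped in 4s = 0001 0000 0001 0000 = 0x1010
Convert to decimal digit by digit (value = value*16 + digit):
  1 -> 1
  1*16 + 0 = 16
  16*16 + 1 = 257
  257*16 + 0 = 4112
Decimal = 4112

4112


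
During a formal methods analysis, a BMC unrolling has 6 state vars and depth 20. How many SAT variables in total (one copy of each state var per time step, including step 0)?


BMC unrolls to depth k, creating one copy of each state var for steps 0..k.
Step count = 20 + 1 = 21 (steps 0 through 20)
Vars per step = 6
Total = 6 * 21 = 126

126


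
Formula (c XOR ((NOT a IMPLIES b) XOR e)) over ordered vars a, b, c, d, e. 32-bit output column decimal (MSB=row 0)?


Formula: (c XOR ((NOT a IMPLIES b) XOR e)) over a, b, c, d, e (32 rows)
Evaluate each row (bits = a,b,c,d,e, MSB first):
  row 0 [00000]: (0 XOR ((NOT 0 IMPLIES 0) XOR 0)) -> 0
  row 1 [00001]: (0 XOR ((NOT 0 IMPLIES 0) XOR 1)) -> 1
  row 2 [00010]: (0 XOR ((NOT 0 IMPLIES 0) XOR 0)) -> 0
  row 3 [00011]: (0 XOR ((NOT 0 IMPLIES 0) XOR 1)) -> 1
  row 4 [00100]: (1 XOR ((NOT 0 IMPLIES 0) XOR 0)) -> 1
  row 5 [00101]: (1 XOR ((NOT 0 IMPLIES 0) XOR 1)) -> 0
  row 6 [00110]: (1 XOR ((NOT 0 IMPLIES 0) XOR 0)) -> 1
  row 7 [00111]: (1 XOR ((NOT 0 IMPLIES 0) XOR 1)) -> 0
  row 8 [01000]: (0 XOR ((NOT 0 IMPLIES 1) XOR 0)) -> 1
  row 9 [01001]: (0 XOR ((NOT 0 IMPLIES 1) XOR 1)) -> 0
  row 10 [01010]: (0 XOR ((NOT 0 IMPLIES 1) XOR 0)) -> 1
  row 11 [01011]: (0 XOR ((NOT 0 IMPLIES 1) XOR 1)) -> 0
  row 12 [01100]: (1 XOR ((NOT 0 IMPLIES 1) XOR 0)) -> 0
  row 13 [01101]: (1 XOR ((NOT 0 IMPLIES 1) XOR 1)) -> 1
  row 14 [01110]: (1 XOR ((NOT 0 IMPLIES 1) XOR 0)) -> 0
  row 15 [01111]: (1 XOR ((NOT 0 IMPLIES 1) XOR 1)) -> 1
  row 16 [10000]: (0 XOR ((NOT 1 IMPLIES 0) XOR 0)) -> 1
  row 17 [10001]: (0 XOR ((NOT 1 IMPLIES 0) XOR 1)) -> 0
  row 18 [10010]: (0 XOR ((NOT 1 IMPLIES 0) XOR 0)) -> 1
  row 19 [10011]: (0 XOR ((NOT 1 IMPLIES 0) XOR 1)) -> 0
  row 20 [10100]: (1 XOR ((NOT 1 IMPLIES 0) XOR 0)) -> 0
  row 21 [10101]: (1 XOR ((NOT 1 IMPLIES 0) XOR 1)) -> 1
  row 22 [10110]: (1 XOR ((NOT 1 IMPLIES 0) XOR 0)) -> 0
  row 23 [10111]: (1 XOR ((NOT 1 IMPLIES 0) XOR 1)) -> 1
  row 24 [11000]: (0 XOR ((NOT 1 IMPLIES 1) XOR 0)) -> 1
  row 25 [11001]: (0 XOR ((NOT 1 IMPLIES 1) XOR 1)) -> 0
  row 26 [11010]: (0 XOR ((NOT 1 IMPLIES 1) XOR 0)) -> 1
  row 27 [11011]: (0 XOR ((NOT 1 IMPLIES 1) XOR 1)) -> 0
  row 28 [11100]: (1 XOR ((NOT 1 IMPLIES 1) XOR 0)) -> 0
  row 29 [11101]: (1 XOR ((NOT 1 IMPLIES 1) XOR 1)) -> 1
  row 30 [11110]: (1 XOR ((NOT 1 IMPLIES 1) XOR 0)) -> 0
  row 31 [11111]: (1 XOR ((NOT 1 IMPLIES 1) XOR 1)) -> 1
Full result column, 4 rows per line (a,b,c fixed per line; d,e runs 00..11 left to right):
  rows 0-3 [a,b,c=000]: 0101  = hex 5
  rows 4-7 [a,b,c=001]: 1010  = hex A
  rows 8-11 [a,b,c=010]: 1010  = hex A
  rows 12-15 [a,b,c=011]: 0101  = hex 5
  rows 16-19 [a,b,c=100]: 1010  = hex A
  rows 20-23 [a,b,c=101]: 0101  = hex 5
  rows 24-27 [a,b,c=110]: 1010  = hex A
  rows 28-31 [a,b,c=111]: 0101  = hex 5
Output column (row 0 .. row 31) = 01011010101001011010010110100101
Output column grouped in 4s = 0101 1010 1010 0101 1010 0101 1010 0101 = 0x5AA5A5A5
Convert to decimal digit by digit (value = value*16 + digit):
  5 -> 5
  5*16 + 10 (A) = 90
  90*16 + 10 (A) = 1450
  1450*16 + 5 = 23205
  23205*16 + 10 (A) = 371290
  371290*16 + 5 = 5940645
  5940645*16 + 10 (A) = 95050330
  95050330*16 + 5 = 1520805285
Decimal = 1520805285

1520805285


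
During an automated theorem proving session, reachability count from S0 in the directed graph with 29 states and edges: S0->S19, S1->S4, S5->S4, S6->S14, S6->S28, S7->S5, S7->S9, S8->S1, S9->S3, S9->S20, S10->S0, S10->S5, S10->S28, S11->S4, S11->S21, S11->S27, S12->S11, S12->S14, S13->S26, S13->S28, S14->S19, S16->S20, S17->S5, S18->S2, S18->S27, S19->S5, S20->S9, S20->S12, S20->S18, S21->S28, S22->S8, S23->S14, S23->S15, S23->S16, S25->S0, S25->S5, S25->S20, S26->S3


BFS from S0:
  layer 0: {S0}
  layer 1: {S19}
  layer 2: {S5}
  layer 3: {S4}
Reachable set: {S0, S4, S5, S19}
Count = 4

4


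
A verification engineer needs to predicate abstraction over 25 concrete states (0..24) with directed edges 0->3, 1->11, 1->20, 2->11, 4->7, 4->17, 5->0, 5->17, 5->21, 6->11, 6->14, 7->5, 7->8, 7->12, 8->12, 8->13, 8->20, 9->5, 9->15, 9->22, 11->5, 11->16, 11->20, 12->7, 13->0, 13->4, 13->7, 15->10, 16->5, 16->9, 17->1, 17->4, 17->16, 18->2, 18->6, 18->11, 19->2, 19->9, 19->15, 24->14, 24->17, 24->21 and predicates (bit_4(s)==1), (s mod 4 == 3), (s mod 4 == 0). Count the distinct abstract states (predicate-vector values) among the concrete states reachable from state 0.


BFS from 0:
Concrete reachable: {0, 3}
Abstract via predicates (bit_4(s)==1), (s mod 4 == 3), (s mod 4 == 0):
  (0,0,1) <- {0}
  (0,1,0) <- {3}
Distinct abstract states = 2

2


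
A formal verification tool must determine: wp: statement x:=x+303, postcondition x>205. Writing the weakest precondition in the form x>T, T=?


Formula: wp(x:=E, P) = P[E/x] (substitute E for x in postcondition)
Step 1: Postcondition: x>205
Step 2: Substitute x+303 for x: x+303>205
Step 3: Solve for x: x > 205-303 = -98

-98


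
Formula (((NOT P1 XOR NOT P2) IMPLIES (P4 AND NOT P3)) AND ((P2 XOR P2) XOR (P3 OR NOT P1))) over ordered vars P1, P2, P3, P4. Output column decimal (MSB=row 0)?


Formula: (((NOT P1 XOR NOT P2) IMPLIES (P4 AND NOT P3)) AND ((P2 XOR P2) XOR (P3 OR NOT P1))) over P1, P2, P3, P4 (16 rows)
Evaluate each row (bits = P1,P2,P3,P4, MSB first):
  row 0 [0000]: (((NOT 0 XOR NOT 0) IMPLIES (0 AND NOT 0)) AND ((0 XOR 0) XOR (0 OR NOT 0))) -> 1
  row 1 [0001]: (((NOT 0 XOR NOT 0) IMPLIES (1 AND NOT 0)) AND ((0 XOR 0) XOR (0 OR NOT 0))) -> 1
  row 2 [0010]: (((NOT 0 XOR NOT 0) IMPLIES (0 AND NOT 1)) AND ((0 XOR 0) XOR (1 OR NOT 0))) -> 1
  row 3 [0011]: (((NOT 0 XOR NOT 0) IMPLIES (1 AND NOT 1)) AND ((0 XOR 0) XOR (1 OR NOT 0))) -> 1
  row 4 [0100]: (((NOT 0 XOR NOT 1) IMPLIES (0 AND NOT 0)) AND ((1 XOR 1) XOR (0 OR NOT 0))) -> 0
  row 5 [0101]: (((NOT 0 XOR NOT 1) IMPLIES (1 AND NOT 0)) AND ((1 XOR 1) XOR (0 OR NOT 0))) -> 1
  row 6 [0110]: (((NOT 0 XOR NOT 1) IMPLIES (0 AND NOT 1)) AND ((1 XOR 1) XOR (1 OR NOT 0))) -> 0
  row 7 [0111]: (((NOT 0 XOR NOT 1) IMPLIES (1 AND NOT 1)) AND ((1 XOR 1) XOR (1 OR NOT 0))) -> 0
  row 8 [1000]: (((NOT 1 XOR NOT 0) IMPLIES (0 AND NOT 0)) AND ((0 XOR 0) XOR (0 OR NOT 1))) -> 0
  row 9 [1001]: (((NOT 1 XOR NOT 0) IMPLIES (1 AND NOT 0)) AND ((0 XOR 0) XOR (0 OR NOT 1))) -> 0
  row 10 [1010]: (((NOT 1 XOR NOT 0) IMPLIES (0 AND NOT 1)) AND ((0 XOR 0) XOR (1 OR NOT 1))) -> 0
  row 11 [1011]: (((NOT 1 XOR NOT 0) IMPLIES (1 AND NOT 1)) AND ((0 XOR 0) XOR (1 OR NOT 1))) -> 0
  row 12 [1100]: (((NOT 1 XOR NOT 1) IMPLIES (0 AND NOT 0)) AND ((1 XOR 1) XOR (0 OR NOT 1))) -> 0
  row 13 [1101]: (((NOT 1 XOR NOT 1) IMPLIES (1 AND NOT 0)) AND ((1 XOR 1) XOR (0 OR NOT 1))) -> 0
  row 14 [1110]: (((NOT 1 XOR NOT 1) IMPLIES (0 AND NOT 1)) AND ((1 XOR 1) XOR (1 OR NOT 1))) -> 1
  row 15 [1111]: (((NOT 1 XOR NOT 1) IMPLIES (1 AND NOT 1)) AND ((1 XOR 1) XOR (1 OR NOT 1))) -> 1
Full result column, 4 rows per line (P1,P2 fixed per line; P3,P4 runs 00..11 left to right):
  rows 0-3 [P1,P2=00]: 1111  = hex F
  rows 4-7 [P1,P2=01]: 0100  = hex 4
  rows 8-11 [P1,P2=10]: 0000  = hex 0
  rows 12-15 [P1,P2=11]: 0011  = hex 3
Output column (row 0 .. row 15) = 1111010000000011
Output column grouped in 4s = 1111 0100 0000 0011 = 0xF403
Convert to decimal digit by digit (value = value*16 + digit):
  F -> 15
  15*16 + 4 = 244
  244*16 + 0 = 3904
  3904*16 + 3 = 62467
Decimal = 62467

62467


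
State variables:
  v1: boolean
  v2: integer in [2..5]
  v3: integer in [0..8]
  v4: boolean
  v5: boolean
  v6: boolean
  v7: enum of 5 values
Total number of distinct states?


State space = product of domain sizes of all variables.
Domain sizes:
  v1 (boolean): 2
  v2 (integer in [2..5]): 4
  v3 (integer in [0..8]): 9
  v4 (boolean): 2
  v5 (boolean): 2
  v6 (boolean): 2
  v7 (enum of 5 values): 5
Product = 2 * 4 * 9 * 2 * 2 * 2 * 5 = 2880

2880


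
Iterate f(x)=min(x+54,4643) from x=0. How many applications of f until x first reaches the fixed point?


Step 1: x=0, cap=4643, increment=54
Step 2: x grows by 54 each step until capped at 4643; fixed point is x=4643
Step 3: iterations = ceil(4643/54) = 86

86


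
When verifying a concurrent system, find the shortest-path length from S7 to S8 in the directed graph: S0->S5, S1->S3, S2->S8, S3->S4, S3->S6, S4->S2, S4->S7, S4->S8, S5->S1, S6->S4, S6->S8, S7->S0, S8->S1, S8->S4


BFS layer-by-layer from S7:
  dist 0: {S7}
  dist 1: {S0}
  dist 2: {S5}
  dist 3: {S1}
  dist 4: {S3}
  dist 5: {S4, S6}
  dist 6: {S2, S8}
  -> S8 reached at distance 6
Shortest path length = 6

6


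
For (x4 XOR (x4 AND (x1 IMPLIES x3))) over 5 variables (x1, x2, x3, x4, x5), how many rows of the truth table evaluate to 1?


Formula: (x4 XOR (x4 AND (x1 IMPLIES x3))) over 5 vars (32 rows)
Evaluate each row (x1, x2, x3, x4, x5 as bits, MSB first):
  row 0 [00000]: (0 XOR (0 AND (0 IMPLIES 0))) -> 0
  row 1 [00001]: (0 XOR (0 AND (0 IMPLIES 0))) -> 0
  row 2 [00010]: (1 XOR (1 AND (0 IMPLIES 0))) -> 0
  row 3 [00011]: (1 XOR (1 AND (0 IMPLIES 0))) -> 0
  row 4 [00100]: (0 XOR (0 AND (0 IMPLIES 1))) -> 0
  row 5 [00101]: (0 XOR (0 AND (0 IMPLIES 1))) -> 0
  row 6 [00110]: (1 XOR (1 AND (0 IMPLIES 1))) -> 0
  row 7 [00111]: (1 XOR (1 AND (0 IMPLIES 1))) -> 0
  row 8 [01000]: (0 XOR (0 AND (0 IMPLIES 0))) -> 0
  row 9 [01001]: (0 XOR (0 AND (0 IMPLIES 0))) -> 0
  row 10 [01010]: (1 XOR (1 AND (0 IMPLIES 0))) -> 0
  row 11 [01011]: (1 XOR (1 AND (0 IMPLIES 0))) -> 0
  row 12 [01100]: (0 XOR (0 AND (0 IMPLIES 1))) -> 0
  row 13 [01101]: (0 XOR (0 AND (0 IMPLIES 1))) -> 0
  row 14 [01110]: (1 XOR (1 AND (0 IMPLIES 1))) -> 0
  row 15 [01111]: (1 XOR (1 AND (0 IMPLIES 1))) -> 0
  row 16 [10000]: (0 XOR (0 AND (1 IMPLIES 0))) -> 0
  row 17 [10001]: (0 XOR (0 AND (1 IMPLIES 0))) -> 0
  row 18 [10010]: (1 XOR (1 AND (1 IMPLIES 0))) -> 1
  row 19 [10011]: (1 XOR (1 AND (1 IMPLIES 0))) -> 1
  row 20 [10100]: (0 XOR (0 AND (1 IMPLIES 1))) -> 0
  row 21 [10101]: (0 XOR (0 AND (1 IMPLIES 1))) -> 0
  row 22 [10110]: (1 XOR (1 AND (1 IMPLIES 1))) -> 0
  row 23 [10111]: (1 XOR (1 AND (1 IMPLIES 1))) -> 0
  row 24 [11000]: (0 XOR (0 AND (1 IMPLIES 0))) -> 0
  row 25 [11001]: (0 XOR (0 AND (1 IMPLIES 0))) -> 0
  row 26 [11010]: (1 XOR (1 AND (1 IMPLIES 0))) -> 1
  row 27 [11011]: (1 XOR (1 AND (1 IMPLIES 0))) -> 1
  row 28 [11100]: (0 XOR (0 AND (1 IMPLIES 1))) -> 0
  row 29 [11101]: (0 XOR (0 AND (1 IMPLIES 1))) -> 0
  row 30 [11110]: (1 XOR (1 AND (1 IMPLIES 1))) -> 0
  row 31 [11111]: (1 XOR (1 AND (1 IMPLIES 1))) -> 0
Full result column, 8 rows per line (x1,x2 fixed per line; x3,x4,x5 runs 000..111 left to right):
  rows 0-7 [x1,x2=00]: 00000000  (ones: 0)
  rows 8-15 [x1,x2=01]: 00000000  (ones: 0)
  rows 16-23 [x1,x2=10]: 00110000  (ones: 2)
  rows 24-31 [x1,x2=11]: 00110000  (ones: 2)
Count of 1-rows = 0+0+2+2 = 4

4
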